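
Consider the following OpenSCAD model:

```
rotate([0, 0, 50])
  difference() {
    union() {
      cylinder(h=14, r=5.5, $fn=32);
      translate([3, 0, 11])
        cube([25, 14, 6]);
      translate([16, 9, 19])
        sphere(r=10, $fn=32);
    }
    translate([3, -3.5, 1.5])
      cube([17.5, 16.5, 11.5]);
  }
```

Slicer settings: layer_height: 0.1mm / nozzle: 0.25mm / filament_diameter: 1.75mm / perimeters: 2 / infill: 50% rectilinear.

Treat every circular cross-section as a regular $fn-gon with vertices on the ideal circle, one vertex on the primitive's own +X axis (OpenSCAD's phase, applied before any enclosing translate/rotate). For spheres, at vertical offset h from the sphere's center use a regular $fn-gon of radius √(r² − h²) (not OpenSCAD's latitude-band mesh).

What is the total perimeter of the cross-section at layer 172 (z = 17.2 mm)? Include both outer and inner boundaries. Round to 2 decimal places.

61.71 mm

At z = 17.2 mm: the cylinder is not intersected at this z (z outside [0, 14]); the cube at (3, 0) is not intersected at this z (z outside [11, 17]); the sphere at (16, 9): section is a regular 32-gon, circumradius = √(r²−h²) = √(10²−1.8²) = 9.837 (perimeter = 2·32·9.837·sin(180°/32) = 61.71 mm); Merging all regions: only the r=10 sphere at (16, 9) is present, so the union is just that shape — boundary = 61.71 mm; the cube at (3, -3.5) is absent (z outside [1.5, 13]); Subtracting the remaining from the first: none of the subtracted shapes is present at this height, so that combined region is unchanged — boundary = 61.71 mm; (whole slice rotated 50° about Z — lengths, areas and connectivity unchanged). Overall, the cross-section is a single solid region. Total boundary length (outer) = 61.71 mm.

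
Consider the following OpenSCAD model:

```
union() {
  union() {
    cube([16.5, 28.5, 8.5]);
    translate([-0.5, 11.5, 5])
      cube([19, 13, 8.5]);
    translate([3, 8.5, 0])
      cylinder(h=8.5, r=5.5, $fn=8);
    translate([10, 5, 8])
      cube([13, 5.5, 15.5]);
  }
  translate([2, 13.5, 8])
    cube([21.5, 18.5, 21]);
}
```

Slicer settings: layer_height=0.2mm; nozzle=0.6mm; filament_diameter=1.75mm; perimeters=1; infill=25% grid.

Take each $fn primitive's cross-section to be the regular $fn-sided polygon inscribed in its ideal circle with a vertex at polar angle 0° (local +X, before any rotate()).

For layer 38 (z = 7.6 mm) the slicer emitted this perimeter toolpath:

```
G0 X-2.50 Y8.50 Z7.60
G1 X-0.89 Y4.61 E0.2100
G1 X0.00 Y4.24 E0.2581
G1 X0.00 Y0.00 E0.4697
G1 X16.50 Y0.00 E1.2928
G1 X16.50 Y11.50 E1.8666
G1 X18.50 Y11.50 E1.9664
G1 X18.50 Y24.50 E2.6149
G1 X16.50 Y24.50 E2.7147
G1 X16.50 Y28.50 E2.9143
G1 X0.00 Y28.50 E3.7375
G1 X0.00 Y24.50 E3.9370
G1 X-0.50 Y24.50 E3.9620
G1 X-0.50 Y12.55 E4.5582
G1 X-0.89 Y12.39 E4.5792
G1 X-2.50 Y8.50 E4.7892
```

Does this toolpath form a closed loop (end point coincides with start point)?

Start point (G0): (-2.50, 8.50). End point (last G1): the path returns to the start — closed.

yes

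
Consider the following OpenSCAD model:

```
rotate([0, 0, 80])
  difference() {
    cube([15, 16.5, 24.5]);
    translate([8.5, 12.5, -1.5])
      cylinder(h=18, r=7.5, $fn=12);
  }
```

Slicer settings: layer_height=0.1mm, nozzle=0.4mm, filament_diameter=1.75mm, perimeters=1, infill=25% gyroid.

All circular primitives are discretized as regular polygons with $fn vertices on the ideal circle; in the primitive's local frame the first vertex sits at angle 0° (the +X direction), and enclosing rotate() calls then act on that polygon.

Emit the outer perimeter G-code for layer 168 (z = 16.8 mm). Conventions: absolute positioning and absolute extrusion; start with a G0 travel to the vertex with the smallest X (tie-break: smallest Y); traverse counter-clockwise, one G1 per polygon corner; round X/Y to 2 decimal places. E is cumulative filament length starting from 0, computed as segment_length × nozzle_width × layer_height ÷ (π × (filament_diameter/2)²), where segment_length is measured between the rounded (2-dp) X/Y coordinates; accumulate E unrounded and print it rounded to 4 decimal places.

G0 X-16.25 Y2.87 Z16.80
G1 X0.00 Y0.00 E0.2744
G1 X2.60 Y14.77 E0.5238
G1 X-13.64 Y17.64 E0.7981
G1 X-16.25 Y2.87 E1.0475

At z = 16.8 mm: the cube is present — its section is the full 15×16.5 rectangle; the cylinder at (8.5, 12.5) is not intersected at this z (z outside [-1.5, 16.5]); Subtracting the remaining from the first: none of the subtracted shapes is present at this height, so the 15×16.5 cube is unchanged — 1 connected region; (rotated 80° about Z; rotation is an isometry so areas/perimeters/island counts are preserved). The outline is a single polygon with 4 vertices. Extrusion per mm of travel: 0.4 × 0.1 / (π × 0.875²) = 0.016630. Accumulating E over each segment gives final E = 1.0475.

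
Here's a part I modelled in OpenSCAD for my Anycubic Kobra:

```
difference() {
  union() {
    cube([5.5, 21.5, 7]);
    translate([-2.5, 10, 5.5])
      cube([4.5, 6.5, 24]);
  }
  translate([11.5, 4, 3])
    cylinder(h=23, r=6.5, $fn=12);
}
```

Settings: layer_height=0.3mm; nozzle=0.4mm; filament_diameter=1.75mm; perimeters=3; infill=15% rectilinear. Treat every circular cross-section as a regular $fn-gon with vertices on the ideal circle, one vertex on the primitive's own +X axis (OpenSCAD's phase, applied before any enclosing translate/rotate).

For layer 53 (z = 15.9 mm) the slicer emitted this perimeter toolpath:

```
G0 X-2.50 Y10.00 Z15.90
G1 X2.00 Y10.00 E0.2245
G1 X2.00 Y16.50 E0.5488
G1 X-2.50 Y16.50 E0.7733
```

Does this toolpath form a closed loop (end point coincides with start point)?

no

Start point (G0): (-2.50, 10.00). End point (last G1): the path does not return to the start — open.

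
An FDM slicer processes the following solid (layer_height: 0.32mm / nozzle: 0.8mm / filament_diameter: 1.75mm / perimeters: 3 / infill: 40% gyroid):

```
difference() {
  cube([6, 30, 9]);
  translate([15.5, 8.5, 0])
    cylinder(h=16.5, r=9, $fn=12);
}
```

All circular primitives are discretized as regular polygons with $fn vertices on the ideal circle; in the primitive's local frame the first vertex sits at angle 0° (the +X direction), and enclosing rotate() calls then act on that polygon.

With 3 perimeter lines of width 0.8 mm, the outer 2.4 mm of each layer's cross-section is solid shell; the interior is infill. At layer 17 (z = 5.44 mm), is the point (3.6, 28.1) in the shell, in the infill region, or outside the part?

At z = 5.44 mm: the cube is present — its section is the full 6×30 rectangle; the r=9 cylinder at (15.5, 8.5) contributes a regular 12-gon of circumradius 9; Taking the first minus the rest: starting from the 6×30 cube, the r=9 cylinder at (15.5, 8.5) misses the remaining region (no effect) — 1 connected region. Overall, the cross-section is a single solid region. The nearest boundary edge runs (0.00, 30.00)→(6.00, 30.00); distance from the point to it = 1.90 mm. The point is inside the cross-section, 1.90 mm from the nearest boundary — within the 2.4 mm shell band (3 × 0.8).

shell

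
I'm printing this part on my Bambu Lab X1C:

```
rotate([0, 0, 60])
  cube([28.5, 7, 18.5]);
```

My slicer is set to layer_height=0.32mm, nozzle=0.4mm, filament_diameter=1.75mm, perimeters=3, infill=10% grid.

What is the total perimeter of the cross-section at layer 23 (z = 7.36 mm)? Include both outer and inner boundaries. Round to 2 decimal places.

At z = 7.36 mm: the 28.5×7 cube contributes its full rectangle (perimeter 71.00 mm); (rotated 60° about Z; rotation is an isometry so areas/perimeters/island counts are preserved). Overall, the cross-section is a single solid region. Total boundary length (outer) = 71.00 mm.

71.00 mm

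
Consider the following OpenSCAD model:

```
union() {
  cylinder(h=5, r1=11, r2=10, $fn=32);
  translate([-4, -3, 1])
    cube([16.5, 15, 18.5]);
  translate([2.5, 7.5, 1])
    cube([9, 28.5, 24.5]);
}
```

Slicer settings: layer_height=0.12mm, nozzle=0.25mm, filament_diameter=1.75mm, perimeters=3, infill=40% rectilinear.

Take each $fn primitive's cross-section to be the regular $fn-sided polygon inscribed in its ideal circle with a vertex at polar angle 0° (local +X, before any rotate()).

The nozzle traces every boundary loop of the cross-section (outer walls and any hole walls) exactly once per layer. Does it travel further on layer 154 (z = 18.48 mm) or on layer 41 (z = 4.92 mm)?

layer 41 (z = 4.92 mm)

Layer 154 (z = 18.48): the cone is absent (z outside [0, 5]); the cube at (-4, -3) (footprint 16.5×15) is included at this height (perimeter 63.00 mm); the cube at (2.5, 7.5) (footprint 9×28.5) is included at this height (perimeter 75.00 mm); Combining (union): the regions partially overlap (shared area 40.50 mm²), so the edge portions inside another operand are dropped and the merged outline is re-measured after clipping — boundary = 111.00 mm. So its perimeter = 111.00 mm. Layer 41 (z = 4.92): the cone contributes a regular 32-gon of circumradius 10.016 (interpolated between r1=11 and r2=10 at t=0.984) (perimeter = 2·32·10.016·sin(180°/32) = 62.83 mm); the cube at (-4, -3) is present — its section is the full 16.5×15 rectangle (perimeter 63.00 mm); the cube at (2.5, 7.5) (footprint 9×28.5) is included at this height (perimeter 75.00 mm); Merging all regions: the regions partially overlap (shared area 199.12 mm²), so the edge portions inside another operand are dropped and the merged outline is re-measured after clipping — boundary = 125.28 mm. So its perimeter = 125.28 mm. Layer 41 is larger (125.28 vs 111.00 mm).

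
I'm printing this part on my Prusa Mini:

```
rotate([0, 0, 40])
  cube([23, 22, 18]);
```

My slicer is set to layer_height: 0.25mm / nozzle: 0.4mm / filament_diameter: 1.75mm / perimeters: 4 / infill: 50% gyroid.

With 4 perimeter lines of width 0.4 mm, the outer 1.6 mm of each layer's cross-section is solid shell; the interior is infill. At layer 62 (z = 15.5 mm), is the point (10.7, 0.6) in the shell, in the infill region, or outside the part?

At z = 15.5 mm: the cube is present — its section is the full 23×22 rectangle; (rotated 40° about Z; rotation is an isometry so areas/perimeters/island counts are preserved). Overall, the cross-section is a single solid region. Undo the 40° rotation: the query point maps to (8.582, -6.418) in the un-rotated model frame. The nearest boundary edge runs (0.00, 0.00)→(23.00, 0.00); distance from the point to it = 6.42 mm. The point is not inside any of the regions above, so it lies outside the cross-section (6.42 mm from the nearest boundary).

outside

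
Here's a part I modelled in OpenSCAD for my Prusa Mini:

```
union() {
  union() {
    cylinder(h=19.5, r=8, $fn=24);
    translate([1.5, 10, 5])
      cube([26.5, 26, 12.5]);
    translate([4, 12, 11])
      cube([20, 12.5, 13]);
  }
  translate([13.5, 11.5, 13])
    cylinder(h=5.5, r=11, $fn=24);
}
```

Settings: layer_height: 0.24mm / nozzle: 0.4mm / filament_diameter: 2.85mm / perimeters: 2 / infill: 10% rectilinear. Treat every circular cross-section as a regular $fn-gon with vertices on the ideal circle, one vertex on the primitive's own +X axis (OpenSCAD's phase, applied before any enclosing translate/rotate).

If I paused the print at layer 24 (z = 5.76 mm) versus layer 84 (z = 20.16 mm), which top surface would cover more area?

Layer 24 (z = 5.76): the cylinder: section is a regular 24-gon, circumradius r=8 (area = (24/2)·8.000²·sin(360°/24) = 198.77 mm²); the 26.5×26 cube at (1.5, 10) contributes its full rectangle (area 689.00 mm²); the cube at (4, 12) does not reach this height (z outside [11, 24]); Combining (union): the 2 present regions are separate (no shared area or edge), so areas and boundary lengths simply add and each stays a separate island — area = 887.77 mm²; the cylinder at (13.5, 11.5) is absent (z outside [13, 18.5]); Taking the union: only the result so far is present, so the union is just that shape — area = 887.77 mm². So its area = 887.77 mm². Layer 84 (z = 20.16): the cylinder is absent (z outside [0, 19.5]); the cube at (1.5, 10) is not intersected at this z (z outside [5, 17.5]); the cube at (4, 12) is present — its section is the full 20×12.5 rectangle (area 250.00 mm²); Combining (union): only the 20×12.5 cube at (4, 12) is present, so the union is just that shape — area = 250.00 mm²; the cylinder at (13.5, 11.5) is absent (z outside [13, 18.5]); Merging all regions: only the result so far is present, so the union is just that shape — area = 250.00 mm². So its area = 250.00 mm². Layer 24 is larger (887.77 vs 250.00 mm²).

layer 24 (z = 5.76 mm)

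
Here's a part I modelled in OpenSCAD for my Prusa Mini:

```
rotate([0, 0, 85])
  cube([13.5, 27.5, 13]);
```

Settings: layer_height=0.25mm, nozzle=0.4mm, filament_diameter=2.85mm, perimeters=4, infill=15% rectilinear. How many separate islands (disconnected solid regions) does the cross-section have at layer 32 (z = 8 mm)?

At z = 8 mm: the cube (footprint 13.5×27.5) is included at this height; (whole slice rotated 85° about Z — lengths, areas and connectivity unchanged). Overall, the cross-section is a single solid region. Island count = 1.

1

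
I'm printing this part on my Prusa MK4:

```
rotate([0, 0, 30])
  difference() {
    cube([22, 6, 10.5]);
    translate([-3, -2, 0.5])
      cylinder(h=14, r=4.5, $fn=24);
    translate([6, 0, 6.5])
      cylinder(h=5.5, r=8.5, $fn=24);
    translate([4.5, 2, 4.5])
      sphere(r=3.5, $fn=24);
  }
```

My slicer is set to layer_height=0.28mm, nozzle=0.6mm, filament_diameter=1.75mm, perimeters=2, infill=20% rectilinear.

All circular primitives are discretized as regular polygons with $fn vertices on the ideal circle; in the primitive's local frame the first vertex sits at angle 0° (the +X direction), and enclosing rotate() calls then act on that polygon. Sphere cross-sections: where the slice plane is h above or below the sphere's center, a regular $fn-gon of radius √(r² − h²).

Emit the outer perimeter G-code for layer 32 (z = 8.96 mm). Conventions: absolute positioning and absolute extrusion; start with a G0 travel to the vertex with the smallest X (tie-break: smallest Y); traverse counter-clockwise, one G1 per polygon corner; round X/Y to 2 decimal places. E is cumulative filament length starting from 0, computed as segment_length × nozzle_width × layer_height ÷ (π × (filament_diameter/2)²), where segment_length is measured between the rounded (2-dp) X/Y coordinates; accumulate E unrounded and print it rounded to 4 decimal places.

At z = 8.96 mm: the 22×6 cube contributes its full rectangle; the r=4.5 cylinder at (-3, -2) contributes a regular 24-gon of circumradius 4.5; the cylinder at (6, 0): section is a regular 24-gon, circumradius r=8.5; the sphere at (4.5, 2) is not intersected at this z (|z−center|=4.460 > r=3.5); Subtracting the remaining from the first: starting from the 22×6 cube, the r=4.5 cylinder at (-3, -2) partially overlaps it — only the 0.75 mm² overlap (of its 62.89 mm²) is removed, clipping the outline; the r=8.5 cylinder at (6, 0) partially overlaps it — only the 81.30 mm² overlap (of its 224.40 mm²) is removed, clipping the outline — 1 connected region; (whole slice rotated 30° about Z — lengths, areas and connectivity unchanged). The outline is a single polygon with 6 vertices. Extrusion per mm of travel: 0.6 × 0.28 / (π × 0.875²) = 0.069846. Accumulating E over each segment gives final E = 2.1039.

G0 X7.41 Y11.21 Z8.96
G1 X9.45 Y10.36 E0.1544
G1 X11.21 Y9.01 E0.3093
G1 X12.56 Y7.25 E0.4642
G1 X19.05 Y11.00 E0.9877
G1 X16.05 Y16.20 E1.4071
G1 X7.41 Y11.21 E2.1039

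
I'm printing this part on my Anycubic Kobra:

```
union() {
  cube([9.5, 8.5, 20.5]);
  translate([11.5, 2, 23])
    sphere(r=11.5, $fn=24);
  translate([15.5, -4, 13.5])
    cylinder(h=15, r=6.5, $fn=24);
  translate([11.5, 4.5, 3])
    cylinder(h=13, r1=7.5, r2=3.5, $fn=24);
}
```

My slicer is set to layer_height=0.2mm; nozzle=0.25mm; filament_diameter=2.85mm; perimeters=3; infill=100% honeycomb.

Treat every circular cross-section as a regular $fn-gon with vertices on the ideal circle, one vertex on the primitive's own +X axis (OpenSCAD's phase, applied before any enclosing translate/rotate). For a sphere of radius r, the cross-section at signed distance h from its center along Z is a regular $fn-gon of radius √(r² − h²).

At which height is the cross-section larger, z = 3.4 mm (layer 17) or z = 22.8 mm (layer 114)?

Layer 17 (z = 3.4): the cube (footprint 9.5×8.5) is included at this height (area 80.75 mm²); the sphere at (11.5, 2) is not intersected at this z (|z−center|=19.600 > r=11.5); the cylinder at (15.5, -4) is not intersected at this z (z outside [13.5, 28.5]); the cone at (11.5, 4.5): at t=0.031 of its height the radius interpolates to r₁+(r₂−r₁)t = 7.377, giving a regular 24-gon of that circumradius (area = (24/2)·7.377²·sin(360°/24) = 169.02 mm²); Taking the union: the regions partially overlap — summed areas 249.77 mm² minus the doubly-counted overlap 41.62 mm² gives 208.15 mm² — area = 208.15 mm². So its area = 208.15 mm². Layer 114 (z = 22.8): the cube does not reach this height (z outside [0, 20.5]); the r=11.5 sphere at (11.5, 2) contributes a regular 24-gon of circumradius √(11.5²−0.2²) = 11.498 (area = (24/2)·11.498²·sin(360°/24) = 410.62 mm²); the cylinder at (15.5, -4): section is a regular 24-gon, circumradius r=6.5 (area = (24/2)·6.500²·sin(360°/24) = 131.22 mm²); the cone at (11.5, 4.5) is absent (z outside [3, 16]); Taking the union: the regions partially overlap — summed areas 541.84 mm² minus the doubly-counted overlap 111.16 mm² gives 430.68 mm² — area = 430.68 mm². So its area = 430.68 mm². Layer 114 is larger (430.68 vs 208.15 mm²).

layer 114 (z = 22.8 mm)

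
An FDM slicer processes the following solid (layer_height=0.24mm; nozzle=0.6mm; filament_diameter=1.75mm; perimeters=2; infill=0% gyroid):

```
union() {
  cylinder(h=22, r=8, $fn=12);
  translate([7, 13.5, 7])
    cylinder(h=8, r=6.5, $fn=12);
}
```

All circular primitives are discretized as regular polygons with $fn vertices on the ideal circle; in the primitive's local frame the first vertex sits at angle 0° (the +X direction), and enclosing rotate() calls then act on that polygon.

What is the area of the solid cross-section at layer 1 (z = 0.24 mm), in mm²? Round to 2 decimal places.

192.00 mm²

At z = 0.24 mm: the r=8 cylinder gives a regular 12-gon of circumradius 8 (constant along its height) (area = (12/2)·8.000²·sin(360°/12) = 192.00 mm²); the cylinder at (7, 13.5) is absent (z outside [7, 15]); Combining (union): only the r=8 cylinder is present, so the union is just that shape — area = 192.00 mm². Overall, the cross-section is a single solid region. Net area = 192.00 mm².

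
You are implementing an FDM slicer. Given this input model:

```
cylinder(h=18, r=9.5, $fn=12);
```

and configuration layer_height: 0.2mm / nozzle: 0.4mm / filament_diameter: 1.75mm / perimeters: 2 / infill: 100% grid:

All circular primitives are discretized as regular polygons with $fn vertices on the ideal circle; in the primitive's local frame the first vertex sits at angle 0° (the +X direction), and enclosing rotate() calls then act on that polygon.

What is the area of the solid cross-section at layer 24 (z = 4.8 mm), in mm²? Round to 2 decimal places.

At z = 4.8 mm: the r=9.5 cylinder gives a regular 12-gon of circumradius 9.5 (constant along its height) (area = (12/2)·9.500²·sin(360°/12) = 270.75 mm²). Overall, the cross-section is a single solid region. Net area = 270.75 mm².

270.75 mm²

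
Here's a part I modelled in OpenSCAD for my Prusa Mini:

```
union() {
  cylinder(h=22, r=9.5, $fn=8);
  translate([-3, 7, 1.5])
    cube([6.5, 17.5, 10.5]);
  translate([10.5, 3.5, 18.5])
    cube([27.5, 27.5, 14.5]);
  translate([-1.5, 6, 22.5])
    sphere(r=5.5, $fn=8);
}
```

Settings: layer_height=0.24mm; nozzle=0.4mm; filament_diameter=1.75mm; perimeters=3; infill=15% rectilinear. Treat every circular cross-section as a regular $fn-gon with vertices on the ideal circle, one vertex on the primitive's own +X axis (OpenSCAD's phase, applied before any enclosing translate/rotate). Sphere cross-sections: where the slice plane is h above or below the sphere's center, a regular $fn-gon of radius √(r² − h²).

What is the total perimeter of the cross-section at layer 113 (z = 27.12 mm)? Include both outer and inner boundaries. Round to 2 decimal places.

At z = 27.12 mm: the cylinder is absent (z outside [0, 22]); the cube at (-3, 7) is not intersected at this z (z outside [1.5, 12]); the cube at (10.5, 3.5) (footprint 27.5×27.5) is included at this height (perimeter 110.00 mm); the r=5.5 sphere at (-1.5, 6) contributes a regular 8-gon of circumradius √(5.5²−4.62²) = 2.984 (perimeter = 2·8·2.984·sin(180°/8) = 18.27 mm); Combining (union): the 2 present regions are separate (no shared area or edge), so areas and boundary lengths simply add and each stays a separate island — boundary = 128.27 mm. Overall, the cross-section has 2 separate islands. Total boundary length (outer) = 128.27 mm.

128.27 mm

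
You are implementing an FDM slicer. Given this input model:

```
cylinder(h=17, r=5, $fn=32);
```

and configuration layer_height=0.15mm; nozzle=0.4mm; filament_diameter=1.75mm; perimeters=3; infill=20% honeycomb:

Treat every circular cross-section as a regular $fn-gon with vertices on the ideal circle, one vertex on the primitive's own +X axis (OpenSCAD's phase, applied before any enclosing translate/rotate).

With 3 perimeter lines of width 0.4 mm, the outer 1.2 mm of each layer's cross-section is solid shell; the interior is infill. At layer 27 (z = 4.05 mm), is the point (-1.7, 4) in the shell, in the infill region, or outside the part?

At z = 4.05 mm: the r=5 cylinder contributes a regular 32-gon of circumradius 5. Overall, the cross-section is a single solid region. The nearest boundary edge runs (-1.91, 4.62)→(-2.78, 4.16); distance from the point to it = 0.65 mm. The point is inside the cross-section, 0.65 mm from the nearest boundary — within the 1.2 mm shell band (3 × 0.4).

shell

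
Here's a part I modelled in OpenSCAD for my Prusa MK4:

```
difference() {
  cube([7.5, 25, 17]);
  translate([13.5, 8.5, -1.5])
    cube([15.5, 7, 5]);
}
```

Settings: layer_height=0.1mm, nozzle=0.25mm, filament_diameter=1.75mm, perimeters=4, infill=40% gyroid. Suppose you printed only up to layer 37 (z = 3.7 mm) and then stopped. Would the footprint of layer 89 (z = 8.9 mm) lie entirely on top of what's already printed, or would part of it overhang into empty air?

entirely on top

Compare the two slices. At z = 3.7: the cube (footprint 7.5×25) is included at this height (area 187.50 mm²); the cube at (13.5, 8.5) is absent (z outside [-1.5, 3.5]); After the difference (first − rest): none of the subtracted shapes is present at this height, so the 7.5×25 cube is unchanged — area = 187.50 mm². At z = 8.9: the cube is present — its section is the full 7.5×25 rectangle (area 187.50 mm²); the cube at (13.5, 8.5) is not intersected at this z (z outside [-1.5, 3.5]); After the difference (first − rest): none of the subtracted shapes is present at this height, so the 7.5×25 cube is unchanged — area = 187.50 mm². Checking containment: the cross-section at z = 8.9 is a subset of the cross-section at z = 3.7.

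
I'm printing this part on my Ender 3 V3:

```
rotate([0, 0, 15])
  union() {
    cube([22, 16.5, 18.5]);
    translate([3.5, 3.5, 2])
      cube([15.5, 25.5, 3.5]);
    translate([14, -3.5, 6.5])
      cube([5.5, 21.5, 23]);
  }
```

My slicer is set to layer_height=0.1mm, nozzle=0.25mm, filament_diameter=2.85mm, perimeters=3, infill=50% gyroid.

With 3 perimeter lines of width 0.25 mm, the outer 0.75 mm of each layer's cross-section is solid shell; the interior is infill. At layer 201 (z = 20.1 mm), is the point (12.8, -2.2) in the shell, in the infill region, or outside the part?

At z = 20.1 mm: the cube does not reach this height (z outside [0, 18.5]); the cube at (3.5, 3.5) is not intersected at this z (z outside [2, 5.5]); the 5.5×21.5 cube at (14, -3.5) contributes its full rectangle; Combining (union): only the 5.5×21.5 cube at (14, -3.5) is present, so the union is just that shape — 1 connected region; (rotated 15° about Z; rotation is an isometry so areas/perimeters/island counts are preserved). Overall, the cross-section is a single solid region. Undo the 15° rotation: the query point maps to (11.794, -5.438) in the un-rotated model frame. The nearest boundary edge runs (14.00, -3.50)→(19.50, -3.50); distance from the point to it = 2.94 mm. The point is not inside any of the regions above, so it lies outside the cross-section (2.94 mm from the nearest boundary).

outside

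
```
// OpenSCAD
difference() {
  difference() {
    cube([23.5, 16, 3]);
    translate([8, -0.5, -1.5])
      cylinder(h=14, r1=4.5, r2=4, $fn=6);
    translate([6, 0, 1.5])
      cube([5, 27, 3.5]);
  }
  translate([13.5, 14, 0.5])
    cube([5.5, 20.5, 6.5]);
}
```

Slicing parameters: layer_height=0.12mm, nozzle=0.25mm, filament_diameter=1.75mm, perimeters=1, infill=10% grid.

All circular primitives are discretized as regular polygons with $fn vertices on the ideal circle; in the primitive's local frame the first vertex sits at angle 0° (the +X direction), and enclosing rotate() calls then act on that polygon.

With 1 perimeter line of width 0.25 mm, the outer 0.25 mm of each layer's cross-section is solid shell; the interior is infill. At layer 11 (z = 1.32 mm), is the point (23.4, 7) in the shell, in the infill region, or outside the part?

shell

At z = 1.32 mm: the 23.5×16 cube contributes its full rectangle; the cone at (8, -0.5) (r1=4.5→r2=4) has section circumradius 4.399 here — a regular 6-gon; the cube at (6, 0) is not intersected at this z (z outside [1.5, 5]); Subtracting the remaining from the first: starting from the 23.5×16 cube, the cone at (8, -0.5) partially overlaps it — only the 20.89 mm² overlap (of its 50.28 mm²) is removed, clipping the outline — 1 connected region; the cube at (13.5, 14) is present — its section is the full 5.5×20.5 rectangle; Taking the first minus the rest: starting from the result so far, the 5.5×20.5 cube at (13.5, 14) partially overlaps it — only the 11.00 mm² overlap (of its 112.75 mm²) is removed, clipping the outline — 1 connected region. Overall, the cross-section is a single solid region. The nearest boundary edge runs (23.50, 16.00)→(23.50, 0.00); distance from the point to it = 0.10 mm. The point is inside the cross-section, 0.10 mm from the nearest boundary — within the 0.25 mm shell band (1 × 0.25).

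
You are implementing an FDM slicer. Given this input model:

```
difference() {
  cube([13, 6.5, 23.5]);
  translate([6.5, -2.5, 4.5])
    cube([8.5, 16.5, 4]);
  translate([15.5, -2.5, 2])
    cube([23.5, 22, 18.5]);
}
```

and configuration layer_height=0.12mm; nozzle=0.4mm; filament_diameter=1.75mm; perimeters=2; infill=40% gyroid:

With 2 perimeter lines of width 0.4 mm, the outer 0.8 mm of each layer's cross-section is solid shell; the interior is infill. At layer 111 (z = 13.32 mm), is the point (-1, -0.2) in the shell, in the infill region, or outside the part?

outside

At z = 13.32 mm: the cube is present — its section is the full 13×6.5 rectangle; the cube at (6.5, -2.5) does not reach this height (z outside [4.5, 8.5]); the cube at (15.5, -2.5) (footprint 23.5×22) is included at this height; Taking the first minus the rest: starting from the 13×6.5 cube, the 23.5×22 cube at (15.5, -2.5) misses the remaining region (no effect) — 1 connected region. Overall, the cross-section is a single solid region. The nearest boundary edge runs (13.00, 0.00)→(0.00, 0.00); distance from the point to it = 1.02 mm. The point is not inside any of the regions above, so it lies outside the cross-section (1.02 mm from the nearest boundary).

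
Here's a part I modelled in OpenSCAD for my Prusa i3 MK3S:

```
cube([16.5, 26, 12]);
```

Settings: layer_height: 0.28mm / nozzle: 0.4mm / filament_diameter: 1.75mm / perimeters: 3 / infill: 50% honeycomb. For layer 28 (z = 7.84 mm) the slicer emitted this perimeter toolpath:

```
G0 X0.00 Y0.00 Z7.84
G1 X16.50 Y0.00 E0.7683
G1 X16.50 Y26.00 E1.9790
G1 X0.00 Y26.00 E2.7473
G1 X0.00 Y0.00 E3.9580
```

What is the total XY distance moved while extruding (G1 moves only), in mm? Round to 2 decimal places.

85.00 mm

Sum the Euclidean lengths of each G1 segment: total = 85.00 mm.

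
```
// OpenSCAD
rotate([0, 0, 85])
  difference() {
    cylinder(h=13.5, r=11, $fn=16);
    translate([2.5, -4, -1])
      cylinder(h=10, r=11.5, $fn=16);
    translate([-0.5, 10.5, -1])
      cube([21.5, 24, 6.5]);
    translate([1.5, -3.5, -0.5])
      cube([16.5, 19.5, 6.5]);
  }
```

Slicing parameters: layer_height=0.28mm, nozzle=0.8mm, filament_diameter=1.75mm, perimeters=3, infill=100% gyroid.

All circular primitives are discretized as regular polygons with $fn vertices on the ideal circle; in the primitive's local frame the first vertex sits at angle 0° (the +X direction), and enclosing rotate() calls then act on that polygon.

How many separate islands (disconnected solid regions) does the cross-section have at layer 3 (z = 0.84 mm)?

At z = 0.84 mm: the r=11 cylinder gives a regular 16-gon of circumradius 11 (constant along its height); the r=11.5 cylinder at (2.5, -4) gives a regular 16-gon of circumradius 11.5 (constant along its height); the cube at (-0.5, 10.5) (footprint 21.5×24) is included at this height; the cube at (1.5, -3.5) is present — its section is the full 16.5×19.5 rectangle; Taking the first minus the rest: starting from the r=11 cylinder, the r=11.5 cylinder at (2.5, -4) partially overlaps it — only the 283.09 mm² overlap (of its 404.88 mm²) is removed, clipping the outline; the 21.5×24 cube at (-0.5, 10.5) partially overlaps it — only the 0.85 mm² overlap (of its 516.00 mm²) is removed, clipping the outline; the 16.5×19.5 cube at (1.5, -3.5) partially overlaps it — only the 17.97 mm² overlap (of its 321.75 mm²) is removed, clipping the outline — 1 connected region; (rotated 85° about Z; rotation is an isometry so areas/perimeters/island counts are preserved). Overall, the cross-section is a single solid region. Island count = 1.

1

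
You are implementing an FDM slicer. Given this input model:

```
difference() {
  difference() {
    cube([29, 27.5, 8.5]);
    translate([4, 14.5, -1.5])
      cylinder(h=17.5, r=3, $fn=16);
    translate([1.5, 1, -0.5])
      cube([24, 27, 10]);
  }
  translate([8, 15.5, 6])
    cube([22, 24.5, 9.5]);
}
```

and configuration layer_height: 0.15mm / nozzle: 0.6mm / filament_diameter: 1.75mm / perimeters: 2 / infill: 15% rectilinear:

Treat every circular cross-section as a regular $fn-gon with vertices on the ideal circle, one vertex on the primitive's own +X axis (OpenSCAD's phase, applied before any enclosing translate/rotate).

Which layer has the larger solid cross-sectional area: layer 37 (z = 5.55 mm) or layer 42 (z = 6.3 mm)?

Layer 37 (z = 5.55): the cube is present — its section is the full 29×27.5 rectangle (area 797.50 mm²); the r=3 cylinder at (4, 14.5) contributes a regular 16-gon of circumradius 3 (area = (16/2)·3.000²·sin(360°/16) = 27.55 mm²); the 24×27 cube at (1.5, 1) contributes its full rectangle (area 648.00 mm²); After the difference (first − rest): starting from the 29×27.5 cube (797.50 mm²), the r=3 cylinder at (4, 14.5) lies wholly inside it (removes its full 27.55 mm² and its 18.73 mm outline becomes a hole wall); the 24×27 cube at (1.5, 1) partially overlaps it — only the 609.44 mm² overlap (of its 648.00 mm²) is removed, clipping the outline — area = 160.50 mm²; the cube at (8, 15.5) is absent (z outside [6, 15.5]); After the difference (first − rest): none of the subtracted shapes is present at this height, so the result so far is unchanged — area = 160.50 mm². So its area = 160.50 mm². Layer 42 (z = 6.3): the 29×27.5 cube contributes its full rectangle (area 797.50 mm²); the r=3 cylinder at (4, 14.5) contributes a regular 16-gon of circumradius 3 (area = (16/2)·3.000²·sin(360°/16) = 27.55 mm²); the cube at (1.5, 1) (footprint 24×27) is included at this height (area 648.00 mm²); Taking the first minus the rest: starting from the 29×27.5 cube (797.50 mm²), the r=3 cylinder at (4, 14.5) lies wholly inside it (removes its full 27.55 mm² and its 18.73 mm outline becomes a hole wall); the 24×27 cube at (1.5, 1) partially overlaps it — only the 609.44 mm² overlap (of its 648.00 mm²) is removed, clipping the outline — area = 160.50 mm²; the cube at (8, 15.5) (footprint 22×24.5) is included at this height (area 539.00 mm²); Subtracting the remaining from the first: starting from that combined region (160.50 mm²), the 22×24.5 cube at (8, 15.5) partially overlaps it — only the 42.00 mm² overlap (of its 539.00 mm²) is removed, clipping the outline — area = 118.50 mm². So its area = 118.50 mm². Layer 37 is larger (160.50 vs 118.50 mm²).

layer 37 (z = 5.55 mm)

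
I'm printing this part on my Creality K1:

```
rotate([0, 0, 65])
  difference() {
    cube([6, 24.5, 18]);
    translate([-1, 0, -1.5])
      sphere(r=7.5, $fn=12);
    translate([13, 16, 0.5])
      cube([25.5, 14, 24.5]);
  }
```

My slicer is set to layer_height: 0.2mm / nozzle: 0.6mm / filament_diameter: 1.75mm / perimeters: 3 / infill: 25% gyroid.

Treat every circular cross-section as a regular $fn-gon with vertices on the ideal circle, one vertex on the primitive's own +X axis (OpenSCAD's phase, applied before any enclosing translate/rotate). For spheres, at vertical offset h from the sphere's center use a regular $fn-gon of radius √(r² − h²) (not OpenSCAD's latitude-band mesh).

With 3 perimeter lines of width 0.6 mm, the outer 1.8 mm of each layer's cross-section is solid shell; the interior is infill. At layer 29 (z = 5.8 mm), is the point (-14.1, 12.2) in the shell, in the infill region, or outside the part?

At z = 5.8 mm: the cube is present — its section is the full 6×24.5 rectangle; the sphere at (-1, 0): section is a regular 12-gon, circumradius = √(r²−h²) = √(7.5²−7.3²) = 1.720; the cube at (13, 16) is present — its section is the full 25.5×14 rectangle; Taking the first minus the rest: starting from the 6×24.5 cube, the r=7.5 sphere at (-1, 0) partially overlaps it — only the 0.64 mm² overlap (of its 8.88 mm²) is removed, clipping the outline; the 25.5×14 cube at (13, 16) misses the remaining region (no effect) — 1 connected region; (rotated 65° about Z; rotation is an isometry so areas/perimeters/island counts are preserved). Overall, the cross-section is a single solid region. Undo the 65° rotation: the query point maps to (5.098, 17.935) in the un-rotated model frame. The nearest boundary edge runs (6.00, 24.50)→(6.00, 0.00); distance from the point to it = 0.90 mm. The point is inside the cross-section, 0.90 mm from the nearest boundary — within the 1.8 mm shell band (3 × 0.6).

shell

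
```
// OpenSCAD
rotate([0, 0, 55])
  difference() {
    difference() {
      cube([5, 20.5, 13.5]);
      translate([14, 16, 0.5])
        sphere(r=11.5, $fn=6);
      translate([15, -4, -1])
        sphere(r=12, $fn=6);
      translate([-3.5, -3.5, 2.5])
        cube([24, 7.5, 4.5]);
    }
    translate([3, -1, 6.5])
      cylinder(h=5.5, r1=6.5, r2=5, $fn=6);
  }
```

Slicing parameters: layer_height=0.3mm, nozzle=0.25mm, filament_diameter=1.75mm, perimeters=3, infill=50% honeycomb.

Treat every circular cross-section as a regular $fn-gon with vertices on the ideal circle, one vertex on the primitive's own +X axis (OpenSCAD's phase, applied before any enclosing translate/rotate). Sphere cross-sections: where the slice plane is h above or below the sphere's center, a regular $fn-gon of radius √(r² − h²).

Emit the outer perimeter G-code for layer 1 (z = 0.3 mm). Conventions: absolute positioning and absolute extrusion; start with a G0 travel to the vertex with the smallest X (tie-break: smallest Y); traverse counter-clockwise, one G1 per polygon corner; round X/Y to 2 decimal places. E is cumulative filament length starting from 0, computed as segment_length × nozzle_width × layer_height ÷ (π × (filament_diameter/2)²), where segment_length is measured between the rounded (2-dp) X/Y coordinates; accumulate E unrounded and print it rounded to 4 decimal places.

G0 X-16.79 Y11.76 Z0.30
G1 X0.00 Y0.00 E0.6392
G1 X2.87 Y4.10 E0.7952
G1 X-6.69 Y10.79 E1.1591
G1 X-11.67 Y11.23 E1.3150
G1 X-13.78 Y15.75 E1.4705
G1 X-13.92 Y15.85 E1.4759
G1 X-16.79 Y11.76 E1.6317

At z = 0.3 mm: the cube is present — its section is the full 5×20.5 rectangle; the sphere at (14, 16): section is a regular 6-gon, circumradius = √(r²−h²) = √(11.5²−0.2²) = 11.498; the r=12 sphere at (15, -4) contributes a regular 6-gon of circumradius √(12²−1.3²) = 11.929; the cube at (-3.5, -3.5) is absent (z outside [2.5, 7]); Subtracting the remaining from the first: starting from the 5×20.5 cube, the r=11.5 sphere at (14, 16) partially overlaps it — only the 10.81 mm² overlap (of its 343.49 mm²) is removed, clipping the outline; the r=12 sphere at (15, -4) misses the remaining region (no effect) — 1 connected region; the cone at (3, -1) does not reach this height (z outside [6.5, 12]); Subtracting the remaining from the first: none of the subtracted shapes is present at this height, so that combined region is unchanged — 1 connected region; (rotated 55° about Z; rotation is an isometry so areas/perimeters/island counts are preserved). The outline is a single polygon with 7 vertices. Extrusion per mm of travel: 0.25 × 0.3 / (π × 0.875²) = 0.031181. Accumulating E over each segment gives final E = 1.6317.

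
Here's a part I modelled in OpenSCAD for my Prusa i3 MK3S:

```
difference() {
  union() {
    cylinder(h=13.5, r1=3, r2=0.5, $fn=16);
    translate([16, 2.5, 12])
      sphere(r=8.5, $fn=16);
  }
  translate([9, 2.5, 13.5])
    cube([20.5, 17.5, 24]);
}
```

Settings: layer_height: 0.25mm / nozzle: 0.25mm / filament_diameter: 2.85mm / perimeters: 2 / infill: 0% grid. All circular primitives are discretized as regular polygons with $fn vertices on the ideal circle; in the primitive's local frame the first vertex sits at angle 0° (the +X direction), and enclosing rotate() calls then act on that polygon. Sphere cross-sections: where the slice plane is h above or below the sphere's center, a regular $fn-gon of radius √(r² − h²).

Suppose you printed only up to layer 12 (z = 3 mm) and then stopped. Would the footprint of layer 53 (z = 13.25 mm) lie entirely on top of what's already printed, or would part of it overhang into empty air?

part overhangs

Compare the two slices. At z = 3: the cone (r1=3→r2=0.5) has section circumradius 2.444 here — a regular 16-gon (area = (16/2)·2.444²·sin(360°/16) = 18.29 mm²); the sphere at (16, 2.5) does not reach this height (|z−center|=9.000 > r=8.5); Merging all regions: only the cone is present, so the union is just that shape — area = 18.29 mm²; the cube at (9, 2.5) is not intersected at this z (z outside [13.5, 37.5]); Taking the first minus the rest: none of the subtracted shapes is present at this height, so the result so far is unchanged — area = 18.29 mm². At z = 13.25: the cone (r1=3→r2=0.5) has section circumradius 0.546 here — a regular 16-gon (area = (16/2)·0.546²·sin(360°/16) = 0.91 mm²); the r=8.5 sphere at (16, 2.5) slices to a regular 16-gon of circumradius 8.408 (√(r²−h²) with h=1.25 from center) (area = (16/2)·8.408²·sin(360°/16) = 216.41 mm²); Combining (union): the 2 present regions are separate (no shared area or edge), so areas and boundary lengths simply add and each stays a separate island — area = 217.32 mm²; the cube at (9, 2.5) does not reach this height (z outside [13.5, 37.5]); Subtracting the remaining from the first: none of the subtracted shapes is present at this height, so the result so far is unchanged — area = 217.32 mm². Checking containment: at z = 13.25 the cross-section extends beyond the z = 3 cross-section by about 216.41 mm².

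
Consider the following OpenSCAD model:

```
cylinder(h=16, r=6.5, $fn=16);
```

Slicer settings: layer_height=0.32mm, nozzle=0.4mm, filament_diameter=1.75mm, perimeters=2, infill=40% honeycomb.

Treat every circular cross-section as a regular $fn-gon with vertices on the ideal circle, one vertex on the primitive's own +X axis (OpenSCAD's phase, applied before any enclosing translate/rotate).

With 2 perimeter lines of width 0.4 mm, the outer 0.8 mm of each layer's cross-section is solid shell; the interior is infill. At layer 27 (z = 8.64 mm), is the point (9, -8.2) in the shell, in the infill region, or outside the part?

At z = 8.64 mm: the r=6.5 cylinder contributes a regular 16-gon of circumradius 6.5. Overall, the cross-section is a single solid region. The nearest boundary edge runs (2.49, -6.01)→(4.60, -4.60); distance from the point to it = 5.69 mm. The point is not inside any of the regions above, so it lies outside the cross-section (5.69 mm from the nearest boundary).

outside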